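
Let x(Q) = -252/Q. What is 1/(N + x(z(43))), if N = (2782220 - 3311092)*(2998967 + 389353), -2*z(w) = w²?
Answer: -1849/3313385026248456 ≈ -5.5804e-13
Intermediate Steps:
z(w) = -w²/2
N = -1791987575040 (N = -528872*3388320 = -1791987575040)
1/(N + x(z(43))) = 1/(-1791987575040 - 252/((-½*43²))) = 1/(-1791987575040 - 252/((-½*1849))) = 1/(-1791987575040 - 252/(-1849/2)) = 1/(-1791987575040 - 252*(-2/1849)) = 1/(-1791987575040 + 504/1849) = 1/(-3313385026248456/1849) = -1849/3313385026248456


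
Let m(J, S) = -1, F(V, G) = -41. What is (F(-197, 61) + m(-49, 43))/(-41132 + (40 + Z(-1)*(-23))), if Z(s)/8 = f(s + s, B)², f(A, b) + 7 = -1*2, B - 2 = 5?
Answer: 21/27998 ≈ 0.00075005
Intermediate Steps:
B = 7 (B = 2 + 5 = 7)
f(A, b) = -9 (f(A, b) = -7 - 1*2 = -7 - 2 = -9)
Z(s) = 648 (Z(s) = 8*(-9)² = 8*81 = 648)
(F(-197, 61) + m(-49, 43))/(-41132 + (40 + Z(-1)*(-23))) = (-41 - 1)/(-41132 + (40 + 648*(-23))) = -42/(-41132 + (40 - 14904)) = -42/(-41132 - 14864) = -42/(-55996) = -42*(-1/55996) = 21/27998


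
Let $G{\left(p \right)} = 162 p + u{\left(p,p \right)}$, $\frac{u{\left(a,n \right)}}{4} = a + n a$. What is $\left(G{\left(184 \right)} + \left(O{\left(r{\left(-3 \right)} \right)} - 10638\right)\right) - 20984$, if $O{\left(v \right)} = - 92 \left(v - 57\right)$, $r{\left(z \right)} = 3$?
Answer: $139314$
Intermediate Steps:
$O{\left(v \right)} = 5244 - 92 v$ ($O{\left(v \right)} = - 92 \left(-57 + v\right) = 5244 - 92 v$)
$u{\left(a,n \right)} = 4 a + 4 a n$ ($u{\left(a,n \right)} = 4 \left(a + n a\right) = 4 \left(a + a n\right) = 4 a + 4 a n$)
$G{\left(p \right)} = 162 p + 4 p \left(1 + p\right)$
$\left(G{\left(184 \right)} + \left(O{\left(r{\left(-3 \right)} \right)} - 10638\right)\right) - 20984 = \left(2 \cdot 184 \left(83 + 2 \cdot 184\right) + \left(\left(5244 - 276\right) - 10638\right)\right) - 20984 = \left(2 \cdot 184 \left(83 + 368\right) + \left(\left(5244 - 276\right) - 10638\right)\right) - 20984 = \left(2 \cdot 184 \cdot 451 + \left(4968 - 10638\right)\right) - 20984 = \left(165968 - 5670\right) - 20984 = 160298 - 20984 = 139314$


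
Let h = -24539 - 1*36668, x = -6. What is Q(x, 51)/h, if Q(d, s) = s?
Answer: -51/61207 ≈ -0.00083324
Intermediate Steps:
h = -61207 (h = -24539 - 36668 = -61207)
Q(x, 51)/h = 51/(-61207) = 51*(-1/61207) = -51/61207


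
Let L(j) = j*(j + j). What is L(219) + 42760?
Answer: 138682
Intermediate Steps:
L(j) = 2*j² (L(j) = j*(2*j) = 2*j²)
L(219) + 42760 = 2*219² + 42760 = 2*47961 + 42760 = 95922 + 42760 = 138682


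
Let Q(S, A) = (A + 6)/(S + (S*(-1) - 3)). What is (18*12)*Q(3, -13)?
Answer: 504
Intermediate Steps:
Q(S, A) = -2 - A/3 (Q(S, A) = (6 + A)/(S + (-S - 3)) = (6 + A)/(S + (-3 - S)) = (6 + A)/(-3) = (6 + A)*(-⅓) = -2 - A/3)
(18*12)*Q(3, -13) = (18*12)*(-2 - ⅓*(-13)) = 216*(-2 + 13/3) = 216*(7/3) = 504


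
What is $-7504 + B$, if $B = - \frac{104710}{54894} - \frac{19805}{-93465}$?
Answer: $- \frac{1283641001344}{171022257} \approx -7505.7$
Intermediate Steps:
$B = - \frac{289984816}{171022257}$ ($B = \left(-104710\right) \frac{1}{54894} - - \frac{3961}{18693} = - \frac{52355}{27447} + \frac{3961}{18693} = - \frac{289984816}{171022257} \approx -1.6956$)
$-7504 + B = -7504 - \frac{289984816}{171022257} = - \frac{1283641001344}{171022257}$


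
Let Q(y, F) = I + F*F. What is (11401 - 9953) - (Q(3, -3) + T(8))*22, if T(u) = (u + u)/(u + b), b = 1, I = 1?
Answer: 10700/9 ≈ 1188.9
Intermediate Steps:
Q(y, F) = 1 + F² (Q(y, F) = 1 + F*F = 1 + F²)
T(u) = 2*u/(1 + u) (T(u) = (u + u)/(u + 1) = (2*u)/(1 + u) = 2*u/(1 + u))
(11401 - 9953) - (Q(3, -3) + T(8))*22 = (11401 - 9953) - ((1 + (-3)²) + 2*8/(1 + 8))*22 = 1448 - ((1 + 9) + 2*8/9)*22 = 1448 - (10 + 2*8*(⅑))*22 = 1448 - (10 + 16/9)*22 = 1448 - 106*22/9 = 1448 - 1*2332/9 = 1448 - 2332/9 = 10700/9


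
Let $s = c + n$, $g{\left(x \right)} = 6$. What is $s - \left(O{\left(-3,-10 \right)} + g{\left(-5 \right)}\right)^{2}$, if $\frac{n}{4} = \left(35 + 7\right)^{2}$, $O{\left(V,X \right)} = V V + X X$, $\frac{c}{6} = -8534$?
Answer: $-57373$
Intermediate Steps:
$c = -51204$ ($c = 6 \left(-8534\right) = -51204$)
$O{\left(V,X \right)} = V^{2} + X^{2}$
$n = 7056$ ($n = 4 \left(35 + 7\right)^{2} = 4 \cdot 42^{2} = 4 \cdot 1764 = 7056$)
$s = -44148$ ($s = -51204 + 7056 = -44148$)
$s - \left(O{\left(-3,-10 \right)} + g{\left(-5 \right)}\right)^{2} = -44148 - \left(\left(\left(-3\right)^{2} + \left(-10\right)^{2}\right) + 6\right)^{2} = -44148 - \left(\left(9 + 100\right) + 6\right)^{2} = -44148 - \left(109 + 6\right)^{2} = -44148 - 115^{2} = -44148 - 13225 = -57373$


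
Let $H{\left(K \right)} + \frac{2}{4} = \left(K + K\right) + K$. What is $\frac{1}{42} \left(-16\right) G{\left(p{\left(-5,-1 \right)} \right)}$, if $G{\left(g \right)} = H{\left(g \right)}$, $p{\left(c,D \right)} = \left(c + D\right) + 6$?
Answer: $\frac{4}{21} \approx 0.19048$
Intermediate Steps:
$p{\left(c,D \right)} = 6 + D + c$ ($p{\left(c,D \right)} = \left(D + c\right) + 6 = 6 + D + c$)
$H{\left(K \right)} = - \frac{1}{2} + 3 K$ ($H{\left(K \right)} = - \frac{1}{2} + \left(\left(K + K\right) + K\right) = - \frac{1}{2} + \left(2 K + K\right) = - \frac{1}{2} + 3 K$)
$G{\left(g \right)} = - \frac{1}{2} + 3 g$
$\frac{1}{42} \left(-16\right) G{\left(p{\left(-5,-1 \right)} \right)} = \frac{1}{42} \left(-16\right) \left(- \frac{1}{2} + 3 \left(6 - 1 - 5\right)\right) = \frac{1}{42} \left(-16\right) \left(- \frac{1}{2} + 3 \cdot 0\right) = - \frac{8 \left(- \frac{1}{2} + 0\right)}{21} = \left(- \frac{8}{21}\right) \left(- \frac{1}{2}\right) = \frac{4}{21}$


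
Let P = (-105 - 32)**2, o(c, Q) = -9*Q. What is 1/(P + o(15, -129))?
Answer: 1/19930 ≈ 5.0176e-5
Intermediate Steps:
P = 18769 (P = (-137)**2 = 18769)
1/(P + o(15, -129)) = 1/(18769 - 9*(-129)) = 1/(18769 + 1161) = 1/19930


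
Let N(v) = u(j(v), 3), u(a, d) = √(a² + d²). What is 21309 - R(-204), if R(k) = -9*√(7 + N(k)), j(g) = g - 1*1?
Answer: 21309 + 9*√(7 + √42034) ≈ 21440.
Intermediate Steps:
j(g) = -1 + g (j(g) = g - 1 = -1 + g)
N(v) = √(9 + (-1 + v)²) (N(v) = √((-1 + v)² + 3²) = √((-1 + v)² + 9) = √(9 + (-1 + v)²))
R(k) = -9*√(7 + √(9 + (-1 + k)²))
21309 - R(-204) = 21309 - (-9)*√(7 + √(9 + (-1 - 204)²)) = 21309 - (-9)*√(7 + √(9 + (-205)²)) = 21309 - (-9)*√(7 + √(9 + 42025)) = 21309 - (-9)*√(7 + √42034) = 21309 + 9*√(7 + √42034)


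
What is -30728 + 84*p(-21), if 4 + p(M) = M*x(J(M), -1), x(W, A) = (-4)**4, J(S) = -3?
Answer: -482648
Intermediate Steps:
x(W, A) = 256
p(M) = -4 + 256*M (p(M) = -4 + M*256 = -4 + 256*M)
-30728 + 84*p(-21) = -30728 + 84*(-4 + 256*(-21)) = -30728 + 84*(-4 - 5376) = -30728 + 84*(-5380) = -30728 - 451920 = -482648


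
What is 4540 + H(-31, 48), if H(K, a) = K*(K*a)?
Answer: 50668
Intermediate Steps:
H(K, a) = a*K**2
4540 + H(-31, 48) = 4540 + 48*(-31)**2 = 4540 + 48*961 = 4540 + 46128 = 50668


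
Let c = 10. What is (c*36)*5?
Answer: 1800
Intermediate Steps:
(c*36)*5 = (10*36)*5 = 360*5 = 1800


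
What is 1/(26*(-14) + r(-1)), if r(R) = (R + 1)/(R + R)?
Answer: -1/364 ≈ -0.0027473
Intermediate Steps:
r(R) = (1 + R)/(2*R) (r(R) = (1 + R)/((2*R)) = (1 + R)*(1/(2*R)) = (1 + R)/(2*R))
1/(26*(-14) + r(-1)) = 1/(26*(-14) + (½)*(1 - 1)/(-1)) = 1/(-364 + (½)*(-1)*0) = 1/(-364 + 0) = 1/(-364) = -1/364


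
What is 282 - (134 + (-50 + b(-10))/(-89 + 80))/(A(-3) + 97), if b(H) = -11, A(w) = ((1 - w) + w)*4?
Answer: 255071/909 ≈ 280.61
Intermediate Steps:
A(w) = 4 (A(w) = 1*4 = 4)
282 - (134 + (-50 + b(-10))/(-89 + 80))/(A(-3) + 97) = 282 - (134 + (-50 - 11)/(-89 + 80))/(4 + 97) = 282 - (134 - 61/(-9))/101 = 282 - (134 - 61*(-1/9))/101 = 282 - (134 + 61/9)/101 = 282 - 1267/(9*101) = 282 - 1*1267/909 = 282 - 1267/909 = 255071/909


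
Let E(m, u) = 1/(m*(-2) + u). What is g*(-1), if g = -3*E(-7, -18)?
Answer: -¾ ≈ -0.75000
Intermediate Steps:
E(m, u) = 1/(u - 2*m) (E(m, u) = 1/(-2*m + u) = 1/(u - 2*m))
g = ¾ (g = -3/(-18 - 2*(-7)) = -3/(-18 + 14) = -3/(-4) = -3*(-¼) = ¾ ≈ 0.75000)
g*(-1) = (¾)*(-1) = -¾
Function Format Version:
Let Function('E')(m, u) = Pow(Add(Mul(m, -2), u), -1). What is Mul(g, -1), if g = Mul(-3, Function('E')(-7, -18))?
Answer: Rational(-3, 4) ≈ -0.75000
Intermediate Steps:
Function('E')(m, u) = Pow(Add(u, Mul(-2, m)), -1) (Function('E')(m, u) = Pow(Add(Mul(-2, m), u), -1) = Pow(Add(u, Mul(-2, m)), -1))
g = Rational(3, 4) (g = Mul(-3, Pow(Add(-18, Mul(-2, -7)), -1)) = Mul(-3, Pow(Add(-18, 14), -1)) = Mul(-3, Pow(-4, -1)) = Mul(-3, Rational(-1, 4)) = Rational(3, 4) ≈ 0.75000)
Mul(g, -1) = Mul(Rational(3, 4), -1) = Rational(-3, 4)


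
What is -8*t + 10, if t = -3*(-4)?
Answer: -86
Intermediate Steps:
t = 12
-8*t + 10 = -8*12 + 10 = -96 + 10 = -86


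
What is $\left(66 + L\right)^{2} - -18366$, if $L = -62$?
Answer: $18382$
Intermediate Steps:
$\left(66 + L\right)^{2} - -18366 = \left(66 - 62\right)^{2} - -18366 = 4^{2} + 18366 = 16 + 18366 = 18382$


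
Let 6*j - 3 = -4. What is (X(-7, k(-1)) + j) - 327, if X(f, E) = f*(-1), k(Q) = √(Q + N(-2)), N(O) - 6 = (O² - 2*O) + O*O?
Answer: -1921/6 ≈ -320.17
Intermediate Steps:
N(O) = 6 - 2*O + 2*O² (N(O) = 6 + ((O² - 2*O) + O*O) = 6 + ((O² - 2*O) + O²) = 6 + (-2*O + 2*O²) = 6 - 2*O + 2*O²)
k(Q) = √(18 + Q) (k(Q) = √(Q + (6 - 2*(-2) + 2*(-2)²)) = √(Q + (6 + 4 + 2*4)) = √(Q + (6 + 4 + 8)) = √(Q + 18) = √(18 + Q))
X(f, E) = -f
j = -⅙ (j = ½ + (⅙)*(-4) = ½ - ⅔ = -⅙ ≈ -0.16667)
(X(-7, k(-1)) + j) - 327 = (-1*(-7) - ⅙) - 327 = (7 - ⅙) - 327 = 41/6 - 327 = -1921/6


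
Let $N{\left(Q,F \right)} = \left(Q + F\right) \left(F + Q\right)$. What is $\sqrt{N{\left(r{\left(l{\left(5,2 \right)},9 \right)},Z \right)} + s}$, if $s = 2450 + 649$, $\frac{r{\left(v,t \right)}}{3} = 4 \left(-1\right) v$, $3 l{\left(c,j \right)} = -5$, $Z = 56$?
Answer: $5 \sqrt{355} \approx 94.207$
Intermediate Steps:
$l{\left(c,j \right)} = - \frac{5}{3}$ ($l{\left(c,j \right)} = \frac{1}{3} \left(-5\right) = - \frac{5}{3}$)
$r{\left(v,t \right)} = - 12 v$ ($r{\left(v,t \right)} = 3 \cdot 4 \left(-1\right) v = 3 \left(- 4 v\right) = - 12 v$)
$N{\left(Q,F \right)} = \left(F + Q\right)^{2}$ ($N{\left(Q,F \right)} = \left(F + Q\right) \left(F + Q\right) = \left(F + Q\right)^{2}$)
$s = 3099$
$\sqrt{N{\left(r{\left(l{\left(5,2 \right)},9 \right)},Z \right)} + s} = \sqrt{\left(56 - -20\right)^{2} + 3099} = \sqrt{\left(56 + 20\right)^{2} + 3099} = \sqrt{76^{2} + 3099} = \sqrt{5776 + 3099} = \sqrt{8875} = 5 \sqrt{355}$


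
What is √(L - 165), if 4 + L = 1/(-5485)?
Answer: I*√5084408510/5485 ≈ 13.0*I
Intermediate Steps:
L = -21941/5485 (L = -4 + 1/(-5485) = -4 - 1/5485 = -21941/5485 ≈ -4.0002)
√(L - 165) = √(-21941/5485 - 165) = √(-926966/5485) = I*√5084408510/5485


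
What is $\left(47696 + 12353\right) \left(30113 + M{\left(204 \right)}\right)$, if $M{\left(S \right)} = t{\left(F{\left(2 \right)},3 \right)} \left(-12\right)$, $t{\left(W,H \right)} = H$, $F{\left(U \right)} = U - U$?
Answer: $1806093773$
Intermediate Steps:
$F{\left(U \right)} = 0$
$M{\left(S \right)} = -36$ ($M{\left(S \right)} = 3 \left(-12\right) = -36$)
$\left(47696 + 12353\right) \left(30113 + M{\left(204 \right)}\right) = \left(47696 + 12353\right) \left(30113 - 36\right) = 60049 \cdot 30077 = 1806093773$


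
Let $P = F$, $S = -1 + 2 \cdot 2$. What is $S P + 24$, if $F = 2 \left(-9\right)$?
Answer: $-30$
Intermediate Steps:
$S = 3$ ($S = -1 + 4 = 3$)
$F = -18$
$P = -18$
$S P + 24 = 3 \left(-18\right) + 24 = -54 + 24 = -30$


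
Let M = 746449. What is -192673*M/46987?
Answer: -143820568177/46987 ≈ -3.0609e+6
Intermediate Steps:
-192673*M/46987 = -192673/(46987/746449) = -192673/(46987*(1/746449)) = -192673/46987/746449 = -192673*746449/46987 = -143820568177/46987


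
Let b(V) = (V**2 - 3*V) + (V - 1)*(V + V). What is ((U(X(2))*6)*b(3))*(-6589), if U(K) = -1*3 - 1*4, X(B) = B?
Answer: 3320856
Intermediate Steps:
b(V) = V**2 - 3*V + 2*V*(-1 + V) (b(V) = (V**2 - 3*V) + (-1 + V)*(2*V) = (V**2 - 3*V) + 2*V*(-1 + V) = V**2 - 3*V + 2*V*(-1 + V))
U(K) = -7 (U(K) = -3 - 4 = -7)
((U(X(2))*6)*b(3))*(-6589) = ((-7*6)*(3*(-5 + 3*3)))*(-6589) = -126*(-5 + 9)*(-6589) = -126*4*(-6589) = -42*12*(-6589) = -504*(-6589) = 3320856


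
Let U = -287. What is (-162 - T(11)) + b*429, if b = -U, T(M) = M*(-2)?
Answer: 122983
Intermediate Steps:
T(M) = -2*M
b = 287 (b = -1*(-287) = 287)
(-162 - T(11)) + b*429 = (-162 - (-2)*11) + 287*429 = (-162 - 1*(-22)) + 123123 = (-162 + 22) + 123123 = -140 + 123123 = 122983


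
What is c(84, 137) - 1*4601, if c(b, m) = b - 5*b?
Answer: -4937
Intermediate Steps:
c(b, m) = -4*b
c(84, 137) - 1*4601 = -4*84 - 1*4601 = -336 - 4601 = -4937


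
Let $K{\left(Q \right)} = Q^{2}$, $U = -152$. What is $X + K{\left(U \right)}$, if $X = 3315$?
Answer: $26419$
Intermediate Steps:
$X + K{\left(U \right)} = 3315 + \left(-152\right)^{2} = 3315 + 23104 = 26419$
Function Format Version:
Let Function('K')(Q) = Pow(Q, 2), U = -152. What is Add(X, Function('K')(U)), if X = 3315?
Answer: 26419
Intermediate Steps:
Add(X, Function('K')(U)) = Add(3315, Pow(-152, 2)) = Add(3315, 23104) = 26419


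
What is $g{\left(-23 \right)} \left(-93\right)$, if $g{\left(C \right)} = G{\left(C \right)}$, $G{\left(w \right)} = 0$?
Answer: $0$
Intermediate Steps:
$g{\left(C \right)} = 0$
$g{\left(-23 \right)} \left(-93\right) = 0 \left(-93\right) = 0$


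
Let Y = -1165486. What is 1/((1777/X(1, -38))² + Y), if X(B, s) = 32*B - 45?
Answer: -169/193809405 ≈ -8.7199e-7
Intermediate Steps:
X(B, s) = -45 + 32*B
1/((1777/X(1, -38))² + Y) = 1/((1777/(-45 + 32*1))² - 1165486) = 1/((1777/(-45 + 32))² - 1165486) = 1/((1777/(-13))² - 1165486) = 1/((1777*(-1/13))² - 1165486) = 1/((-1777/13)² - 1165486) = 1/(3157729/169 - 1165486) = 1/(-193809405/169) = -169/193809405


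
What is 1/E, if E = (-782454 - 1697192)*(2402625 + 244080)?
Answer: -1/6562891466430 ≈ -1.5237e-13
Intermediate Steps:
E = -6562891466430 (E = -2479646*2646705 = -6562891466430)
1/E = 1/(-6562891466430) = -1/6562891466430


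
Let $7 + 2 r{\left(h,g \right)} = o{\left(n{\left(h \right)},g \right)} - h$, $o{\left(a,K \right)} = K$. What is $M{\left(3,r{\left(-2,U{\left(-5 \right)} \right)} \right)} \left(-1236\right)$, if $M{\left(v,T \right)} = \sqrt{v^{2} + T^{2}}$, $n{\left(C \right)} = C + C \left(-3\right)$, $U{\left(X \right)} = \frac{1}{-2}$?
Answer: $- 309 \sqrt{265} \approx -5030.2$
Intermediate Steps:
$U{\left(X \right)} = - \frac{1}{2}$
$n{\left(C \right)} = - 2 C$ ($n{\left(C \right)} = C - 3 C = - 2 C$)
$r{\left(h,g \right)} = - \frac{7}{2} + \frac{g}{2} - \frac{h}{2}$ ($r{\left(h,g \right)} = - \frac{7}{2} + \frac{g - h}{2} = - \frac{7}{2} + \left(\frac{g}{2} - \frac{h}{2}\right) = - \frac{7}{2} + \frac{g}{2} - \frac{h}{2}$)
$M{\left(v,T \right)} = \sqrt{T^{2} + v^{2}}$
$M{\left(3,r{\left(-2,U{\left(-5 \right)} \right)} \right)} \left(-1236\right) = \sqrt{\left(- \frac{7}{2} + \frac{1}{2} \left(- \frac{1}{2}\right) - -1\right)^{2} + 3^{2}} \left(-1236\right) = \sqrt{\left(- \frac{7}{2} - \frac{1}{4} + 1\right)^{2} + 9} \left(-1236\right) = \sqrt{\left(- \frac{11}{4}\right)^{2} + 9} \left(-1236\right) = \sqrt{\frac{121}{16} + 9} \left(-1236\right) = \sqrt{\frac{265}{16}} \left(-1236\right) = \frac{\sqrt{265}}{4} \left(-1236\right) = - 309 \sqrt{265}$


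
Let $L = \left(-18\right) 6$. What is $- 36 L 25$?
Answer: $97200$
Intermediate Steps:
$L = -108$
$- 36 L 25 = \left(-36\right) \left(-108\right) 25 = 3888 \cdot 25 = 97200$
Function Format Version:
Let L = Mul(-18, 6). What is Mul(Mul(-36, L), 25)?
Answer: 97200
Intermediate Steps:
L = -108
Mul(Mul(-36, L), 25) = Mul(Mul(-36, -108), 25) = Mul(3888, 25) = 97200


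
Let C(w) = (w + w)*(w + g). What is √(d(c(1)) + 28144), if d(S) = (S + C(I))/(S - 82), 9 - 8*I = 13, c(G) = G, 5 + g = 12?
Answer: √9118678/18 ≈ 167.76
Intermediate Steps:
g = 7 (g = -5 + 12 = 7)
I = -½ (I = 9/8 - ⅛*13 = 9/8 - 13/8 = -½ ≈ -0.50000)
C(w) = 2*w*(7 + w) (C(w) = (w + w)*(w + 7) = (2*w)*(7 + w) = 2*w*(7 + w))
d(S) = (-13/2 + S)/(-82 + S) (d(S) = (S + 2*(-½)*(7 - ½))/(S - 82) = (S + 2*(-½)*(13/2))/(-82 + S) = (S - 13/2)/(-82 + S) = (-13/2 + S)/(-82 + S))
√(d(c(1)) + 28144) = √((-13/2 + 1)/(-82 + 1) + 28144) = √(-11/2/(-81) + 28144) = √(-1/81*(-11/2) + 28144) = √(11/162 + 28144) = √(4559339/162) = √9118678/18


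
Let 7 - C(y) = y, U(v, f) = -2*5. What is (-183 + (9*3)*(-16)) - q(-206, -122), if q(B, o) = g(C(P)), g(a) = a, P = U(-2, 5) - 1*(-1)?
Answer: -631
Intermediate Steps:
U(v, f) = -10
P = -9 (P = -10 - 1*(-1) = -10 + 1 = -9)
C(y) = 7 - y
q(B, o) = 16 (q(B, o) = 7 - 1*(-9) = 7 + 9 = 16)
(-183 + (9*3)*(-16)) - q(-206, -122) = (-183 + (9*3)*(-16)) - 1*16 = (-183 + 27*(-16)) - 16 = (-183 - 432) - 16 = -615 - 16 = -631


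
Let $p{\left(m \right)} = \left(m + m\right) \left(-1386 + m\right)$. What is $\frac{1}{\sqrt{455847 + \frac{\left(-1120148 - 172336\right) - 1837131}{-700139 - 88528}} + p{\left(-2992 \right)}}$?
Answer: $\frac{1721788350832}{45107328539296344767} - \frac{3 \sqrt{875115164546337}}{90214657078592689534} \approx 3.817 \cdot 10^{-8}$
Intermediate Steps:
$p{\left(m \right)} = 2 m \left(-1386 + m\right)$
$\frac{1}{\sqrt{455847 + \frac{\left(-1120148 - 172336\right) - 1837131}{-700139 - 88528}} + p{\left(-2992 \right)}} = \frac{1}{\sqrt{455847 + \frac{\left(-1120148 - 172336\right) - 1837131}{-700139 - 88528}} + 2 \left(-2992\right) \left(-1386 - 2992\right)} = \frac{1}{\sqrt{455847 + \frac{\left(-1120148 - 172336\right) - 1837131}{-788667}} + 2 \left(-2992\right) \left(-4378\right)} = \frac{1}{\sqrt{455847 + \left(-1292484 - 1837131\right) \left(- \frac{1}{788667}\right)} + 26197952} = \frac{1}{\sqrt{455847 - - \frac{1043205}{262889}} + 26197952} = \frac{1}{\sqrt{455847 + \frac{1043205}{262889}} + 26197952} = \frac{1}{\sqrt{\frac{119838205188}{262889}} + 26197952} = \frac{1}{\frac{6 \sqrt{875115164546337}}{262889} + 26197952} = \frac{1}{26197952 + \frac{6 \sqrt{875115164546337}}{262889}}$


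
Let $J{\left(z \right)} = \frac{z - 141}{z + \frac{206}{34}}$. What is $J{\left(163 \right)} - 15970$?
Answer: $- \frac{22948703}{1437} \approx -15970.0$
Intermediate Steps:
$J{\left(z \right)} = \frac{-141 + z}{\frac{103}{17} + z}$ ($J{\left(z \right)} = \frac{-141 + z}{z + 206 \cdot \frac{1}{34}} = \frac{-141 + z}{z + \frac{103}{17}} = \frac{-141 + z}{\frac{103}{17} + z}$)
$J{\left(163 \right)} - 15970 = \frac{17 \left(-141 + 163\right)}{103 + 17 \cdot 163} - 15970 = 17 \frac{1}{103 + 2771} \cdot 22 - 15970 = 17 \cdot \frac{1}{2874} \cdot 22 - 15970 = \frac{187}{1437} - 15970 = - \frac{22948703}{1437}$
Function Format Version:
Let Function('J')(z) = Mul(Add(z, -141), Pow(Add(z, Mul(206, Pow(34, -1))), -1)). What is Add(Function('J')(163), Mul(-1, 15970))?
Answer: Rational(-22948703, 1437) ≈ -15970.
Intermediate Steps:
Function('J')(z) = Mul(Pow(Add(Rational(103, 17), z), -1), Add(-141, z)) (Function('J')(z) = Mul(Add(-141, z), Pow(Add(z, Mul(206, Rational(1, 34))), -1)) = Mul(Add(-141, z), Pow(Add(z, Rational(103, 17)), -1)) = Mul(Add(-141, z), Pow(Add(Rational(103, 17), z), -1)) = Mul(Pow(Add(Rational(103, 17), z), -1), Add(-141, z)))
Add(Function('J')(163), Mul(-1, 15970)) = Add(Mul(17, Pow(Add(103, Mul(17, 163)), -1), Add(-141, 163)), Mul(-1, 15970)) = Add(Mul(17, Pow(Add(103, 2771), -1), 22), -15970) = Add(Mul(17, Pow(2874, -1), 22), -15970) = Add(Mul(17, Rational(1, 2874), 22), -15970) = Add(Rational(187, 1437), -15970) = Rational(-22948703, 1437)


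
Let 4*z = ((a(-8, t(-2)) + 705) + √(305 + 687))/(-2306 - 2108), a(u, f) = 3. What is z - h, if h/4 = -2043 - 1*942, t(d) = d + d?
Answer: 52702983/4414 - √62/4414 ≈ 11940.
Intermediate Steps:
t(d) = 2*d
z = -177/4414 - √62/4414 (z = (((3 + 705) + √(305 + 687))/(-2306 - 2108))/4 = ((708 + √992)/(-4414))/4 = ((708 + 4*√62)*(-1/4414))/4 = (-354/2207 - 2*√62/2207)/4 = -177/4414 - √62/4414 ≈ -0.041884)
h = -11940 (h = 4*(-2043 - 1*942) = 4*(-2043 - 942) = 4*(-2985) = -11940)
z - h = (-177/4414 - √62/4414) - 1*(-11940) = (-177/4414 - √62/4414) + 11940 = 52702983/4414 - √62/4414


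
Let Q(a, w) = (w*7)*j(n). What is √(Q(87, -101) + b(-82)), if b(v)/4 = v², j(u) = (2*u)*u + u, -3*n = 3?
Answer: √26189 ≈ 161.83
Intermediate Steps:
n = -1 (n = -⅓*3 = -1)
j(u) = u + 2*u² (j(u) = 2*u² + u = u + 2*u²)
Q(a, w) = 7*w (Q(a, w) = (w*7)*(-(1 + 2*(-1))) = (7*w)*(-(1 - 2)) = (7*w)*(-1*(-1)) = (7*w)*1 = 7*w)
b(v) = 4*v²
√(Q(87, -101) + b(-82)) = √(7*(-101) + 4*(-82)²) = √(-707 + 4*6724) = √(-707 + 26896) = √26189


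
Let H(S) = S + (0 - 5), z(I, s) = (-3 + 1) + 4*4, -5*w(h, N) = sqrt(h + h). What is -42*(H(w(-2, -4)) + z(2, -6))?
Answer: -378 + 84*I/5 ≈ -378.0 + 16.8*I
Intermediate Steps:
w(h, N) = -sqrt(2)*sqrt(h)/5 (w(h, N) = -sqrt(h + h)/5 = -sqrt(2)*sqrt(h)/5)
z(I, s) = 14 (z(I, s) = -2 + 16 = 14)
H(S) = -5 + S (H(S) = S - 5 = -5 + S)
-42*(H(w(-2, -4)) + z(2, -6)) = -42*((-5 - sqrt(2)*sqrt(-2)/5) + 14) = -42*((-5 - sqrt(2)*I*sqrt(2)/5) + 14) = -42*((-5 - 2*I/5) + 14) = -42*(9 - 2*I/5) = -378 + 84*I/5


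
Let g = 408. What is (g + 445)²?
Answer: 727609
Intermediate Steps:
(g + 445)² = (408 + 445)² = 853² = 727609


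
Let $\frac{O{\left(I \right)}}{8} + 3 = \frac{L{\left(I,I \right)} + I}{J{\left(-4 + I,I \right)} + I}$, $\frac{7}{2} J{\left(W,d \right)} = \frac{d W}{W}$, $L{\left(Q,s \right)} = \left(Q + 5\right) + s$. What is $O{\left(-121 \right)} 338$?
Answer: $- \frac{2057744}{1089} \approx -1889.6$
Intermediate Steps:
$L{\left(Q,s \right)} = 5 + Q + s$ ($L{\left(Q,s \right)} = \left(5 + Q\right) + s = 5 + Q + s$)
$J{\left(W,d \right)} = \frac{2 d}{7}$ ($J{\left(W,d \right)} = \frac{2 \frac{d W}{W}}{7} = \frac{2 \frac{W d}{W}}{7} = \frac{2 d}{7}$)
$O{\left(I \right)} = -24 + \frac{56 \left(5 + 3 I\right)}{9 I}$ ($O{\left(I \right)} = -24 + 8 \frac{\left(5 + I + I\right) + I}{\frac{2 I}{7} + I} = -24 + 8 \frac{\left(5 + 2 I\right) + I}{\frac{9}{7} I} = -24 + 8 \left(5 + 3 I\right) \frac{7}{9 I} = -24 + 8 \frac{7 \left(5 + 3 I\right)}{9 I} = -24 + \frac{56 \left(5 + 3 I\right)}{9 I}$)
$O{\left(-121 \right)} 338 = \frac{8 \left(35 - -726\right)}{9 \left(-121\right)} 338 = \frac{8}{9} \left(- \frac{1}{121}\right) \left(35 + 726\right) 338 = \frac{8}{9} \left(- \frac{1}{121}\right) 761 \cdot 338 = \left(- \frac{6088}{1089}\right) 338 = - \frac{2057744}{1089}$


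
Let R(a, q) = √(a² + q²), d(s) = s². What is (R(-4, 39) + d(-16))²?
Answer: (256 + √1537)² ≈ 87146.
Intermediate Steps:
(R(-4, 39) + d(-16))² = (√((-4)² + 39²) + (-16)²)² = (√(16 + 1521) + 256)² = (√1537 + 256)² = (256 + √1537)²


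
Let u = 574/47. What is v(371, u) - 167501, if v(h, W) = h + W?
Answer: -7854536/47 ≈ -1.6712e+5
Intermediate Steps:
u = 574/47 (u = 574*(1/47) = 574/47 ≈ 12.213)
v(h, W) = W + h
v(371, u) - 167501 = (574/47 + 371) - 167501 = 18011/47 - 167501 = -7854536/47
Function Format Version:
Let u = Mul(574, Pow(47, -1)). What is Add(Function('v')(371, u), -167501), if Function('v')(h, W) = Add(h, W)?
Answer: Rational(-7854536, 47) ≈ -1.6712e+5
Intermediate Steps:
u = Rational(574, 47) (u = Mul(574, Rational(1, 47)) = Rational(574, 47) ≈ 12.213)
Function('v')(h, W) = Add(W, h)
Add(Function('v')(371, u), -167501) = Add(Add(Rational(574, 47), 371), -167501) = Add(Rational(18011, 47), -167501) = Rational(-7854536, 47)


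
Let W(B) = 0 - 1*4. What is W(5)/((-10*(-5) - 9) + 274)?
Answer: -4/315 ≈ -0.012698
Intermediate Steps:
W(B) = -4 (W(B) = 0 - 4 = -4)
W(5)/((-10*(-5) - 9) + 274) = -4/((-10*(-5) - 9) + 274) = -4/((50 - 9) + 274) = -4/(41 + 274) = -4/315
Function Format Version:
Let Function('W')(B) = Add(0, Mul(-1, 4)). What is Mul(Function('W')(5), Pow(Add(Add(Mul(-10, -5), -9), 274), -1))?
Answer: Rational(-4, 315) ≈ -0.012698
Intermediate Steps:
Function('W')(B) = -4 (Function('W')(B) = Add(0, -4) = -4)
Mul(Function('W')(5), Pow(Add(Add(Mul(-10, -5), -9), 274), -1)) = Mul(-4, Pow(Add(Add(Mul(-10, -5), -9), 274), -1)) = Mul(-4, Pow(Add(Add(50, -9), 274), -1)) = Mul(-4, Pow(Add(41, 274), -1)) = Mul(-4, Pow(315, -1)) = Mul(-4, Rational(1, 315)) = Rational(-4, 315)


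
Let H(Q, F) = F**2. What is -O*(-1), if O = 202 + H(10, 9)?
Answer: 283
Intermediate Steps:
O = 283 (O = 202 + 9**2 = 202 + 81 = 283)
-O*(-1) = -283*(-1) = -1*(-283) = 283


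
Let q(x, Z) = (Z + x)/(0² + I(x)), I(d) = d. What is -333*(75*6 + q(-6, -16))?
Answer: -151071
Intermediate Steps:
q(x, Z) = (Z + x)/x (q(x, Z) = (Z + x)/(0² + x) = (Z + x)/(0 + x) = (Z + x)/x)
-333*(75*6 + q(-6, -16)) = -333*(75*6 + (-16 - 6)/(-6)) = -333*(450 - ⅙*(-22)) = -333*(450 + 11/3) = -333*1361/3 = -151071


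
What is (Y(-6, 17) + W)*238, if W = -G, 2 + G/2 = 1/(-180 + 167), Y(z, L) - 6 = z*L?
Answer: -284172/13 ≈ -21859.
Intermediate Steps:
Y(z, L) = 6 + L*z (Y(z, L) = 6 + z*L = 6 + L*z)
G = -54/13 (G = -4 + 2/(-180 + 167) = -4 + 2/(-13) = -4 + 2*(-1/13) = -4 - 2/13 = -54/13 ≈ -4.1538)
W = 54/13 (W = -1*(-54/13) = 54/13 ≈ 4.1538)
(Y(-6, 17) + W)*238 = ((6 + 17*(-6)) + 54/13)*238 = ((6 - 102) + 54/13)*238 = (-96 + 54/13)*238 = -1194/13*238 = -284172/13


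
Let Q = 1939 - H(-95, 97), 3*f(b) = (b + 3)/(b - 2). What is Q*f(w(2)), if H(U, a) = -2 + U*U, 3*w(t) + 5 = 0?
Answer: 2576/3 ≈ 858.67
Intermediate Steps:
w(t) = -5/3 (w(t) = -5/3 + (⅓)*0 = -5/3 + 0 = -5/3)
f(b) = (3 + b)/(3*(-2 + b)) (f(b) = ((b + 3)/(b - 2))/3 = ((3 + b)/(-2 + b))/3 = (3 + b)/(3*(-2 + b)))
H(U, a) = -2 + U²
Q = -7084 (Q = 1939 - (-2 + (-95)²) = 1939 - (-2 + 9025) = 1939 - 1*9023 = 1939 - 9023 = -7084)
Q*f(w(2)) = -7084*(3 - 5/3)/(3*(-2 - 5/3)) = -7084*4/(3*(-11/3)*3) = -7084*(-3)*4/(3*11*3) = -7084*(-4/33) = 2576/3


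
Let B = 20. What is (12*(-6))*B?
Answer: -1440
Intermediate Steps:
(12*(-6))*B = (12*(-6))*20 = -72*20 = -1440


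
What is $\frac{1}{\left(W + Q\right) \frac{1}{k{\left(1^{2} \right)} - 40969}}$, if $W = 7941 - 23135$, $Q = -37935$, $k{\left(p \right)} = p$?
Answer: $\frac{40968}{53129} \approx 0.7711$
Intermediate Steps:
$W = -15194$ ($W = 7941 - 23135 = -15194$)
$\frac{1}{\left(W + Q\right) \frac{1}{k{\left(1^{2} \right)} - 40969}} = \frac{1}{\left(-15194 - 37935\right) \frac{1}{1^{2} - 40969}} = \frac{1}{\left(-53129\right) \frac{1}{1 - 40969}} = \frac{1}{\left(-53129\right) \frac{1}{-40968}} = \frac{1}{\left(-53129\right) \left(- \frac{1}{40968}\right)} = \frac{1}{\frac{53129}{40968}} = \frac{40968}{53129}$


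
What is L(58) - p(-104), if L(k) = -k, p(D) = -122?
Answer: 64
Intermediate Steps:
L(58) - p(-104) = -1*58 - 1*(-122) = -58 + 122 = 64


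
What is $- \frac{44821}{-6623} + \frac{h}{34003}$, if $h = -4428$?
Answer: $\frac{40397887}{6086537} \approx 6.6373$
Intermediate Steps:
$- \frac{44821}{-6623} + \frac{h}{34003} = - \frac{44821}{-6623} - \frac{4428}{34003} = \left(-44821\right) \left(- \frac{1}{6623}\right) - \frac{4428}{34003} = \frac{44821}{6623} - \frac{4428}{34003} = \frac{40397887}{6086537}$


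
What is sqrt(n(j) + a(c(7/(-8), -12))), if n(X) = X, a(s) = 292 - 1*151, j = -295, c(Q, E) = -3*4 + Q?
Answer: I*sqrt(154) ≈ 12.41*I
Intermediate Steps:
c(Q, E) = -12 + Q
a(s) = 141 (a(s) = 292 - 151 = 141)
sqrt(n(j) + a(c(7/(-8), -12))) = sqrt(-295 + 141) = sqrt(-154) = I*sqrt(154)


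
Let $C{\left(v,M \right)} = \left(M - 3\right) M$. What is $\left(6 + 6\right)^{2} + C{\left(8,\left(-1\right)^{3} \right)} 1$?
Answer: $148$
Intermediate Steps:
$C{\left(v,M \right)} = M \left(-3 + M\right)$ ($C{\left(v,M \right)} = \left(-3 + M\right) M = M \left(-3 + M\right)$)
$\left(6 + 6\right)^{2} + C{\left(8,\left(-1\right)^{3} \right)} 1 = \left(6 + 6\right)^{2} + \left(-1\right)^{3} \left(-3 + \left(-1\right)^{3}\right) 1 = 12^{2} + - (-3 - 1) 1 = 144 + \left(-1\right) \left(-4\right) 1 = 144 + 4 \cdot 1 = 144 + 4 = 148$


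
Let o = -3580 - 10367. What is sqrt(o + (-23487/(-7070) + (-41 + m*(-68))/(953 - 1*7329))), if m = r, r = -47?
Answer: I*sqrt(1770957816021928310)/11269580 ≈ 118.09*I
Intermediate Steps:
m = -47
o = -13947
sqrt(o + (-23487/(-7070) + (-41 + m*(-68))/(953 - 1*7329))) = sqrt(-13947 + (-23487/(-7070) + (-41 - 47*(-68))/(953 - 1*7329))) = sqrt(-13947 + (-23487*(-1/7070) + (-41 + 3196)/(953 - 7329))) = sqrt(-13947 + (23487/7070 + 3155/(-6376))) = sqrt(-13947 + (23487/7070 + 3155*(-1/6376))) = sqrt(-13947 + (23487/7070 - 3155/6376)) = sqrt(-13947 + 63723631/22539160) = sqrt(-314289940889/22539160) = I*sqrt(1770957816021928310)/11269580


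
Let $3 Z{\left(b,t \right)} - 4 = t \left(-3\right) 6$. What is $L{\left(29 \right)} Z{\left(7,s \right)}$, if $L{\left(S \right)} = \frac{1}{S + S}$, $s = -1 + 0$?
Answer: $\frac{11}{87} \approx 0.12644$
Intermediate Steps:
$s = -1$
$Z{\left(b,t \right)} = \frac{4}{3} - 6 t$ ($Z{\left(b,t \right)} = \frac{4}{3} + \frac{t \left(-3\right) 6}{3} = \frac{4}{3} + \frac{- 3 t 6}{3} = \frac{4}{3} + \frac{\left(-18\right) t}{3} = \frac{4}{3} - 6 t$)
$L{\left(S \right)} = \frac{1}{2 S}$
$L{\left(29 \right)} Z{\left(7,s \right)} = \frac{1}{2 \cdot 29} \left(\frac{4}{3} - -6\right) = \frac{1}{2} \cdot \frac{1}{29} \left(\frac{4}{3} + 6\right) = \frac{1}{58} \cdot \frac{22}{3} = \frac{11}{87}$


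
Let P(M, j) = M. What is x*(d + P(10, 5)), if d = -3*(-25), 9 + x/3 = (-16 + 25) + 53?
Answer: 13515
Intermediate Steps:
x = 159 (x = -27 + 3*((-16 + 25) + 53) = -27 + 3*(9 + 53) = -27 + 3*62 = -27 + 186 = 159)
d = 75
x*(d + P(10, 5)) = 159*(75 + 10) = 159*85 = 13515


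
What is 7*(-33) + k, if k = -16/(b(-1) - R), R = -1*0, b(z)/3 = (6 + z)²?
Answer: -17341/75 ≈ -231.21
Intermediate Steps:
b(z) = 3*(6 + z)²
R = 0
k = -16/75 (k = -16/(3*(6 - 1)² - 1*0) = -16/(3*5² + 0) = -16/(3*25 + 0) = -16/(75 + 0) = -16/75 ≈ -0.21333)
7*(-33) + k = 7*(-33) - 16/75 = -231 - 16/75 = -17341/75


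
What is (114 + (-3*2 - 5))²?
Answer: 10609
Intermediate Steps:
(114 + (-3*2 - 5))² = (114 + (-6 - 5))² = (114 - 11)² = 103² = 10609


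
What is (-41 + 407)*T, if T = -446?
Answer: -163236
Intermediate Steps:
(-41 + 407)*T = (-41 + 407)*(-446) = 366*(-446) = -163236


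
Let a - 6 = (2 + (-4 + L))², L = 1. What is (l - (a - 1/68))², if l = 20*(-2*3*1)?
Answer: 74563225/4624 ≈ 16125.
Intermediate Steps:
a = 7 (a = 6 + (2 + (-4 + 1))² = 6 + (2 - 3)² = 6 + (-1)² = 6 + 1 = 7)
l = -120 (l = 20*(-6*1) = 20*(-6) = -120)
(l - (a - 1/68))² = (-120 - (7 - 1/68))² = (-120 - 1*475/68)² = (-120 - 475/68)² = (-8635/68)² = 74563225/4624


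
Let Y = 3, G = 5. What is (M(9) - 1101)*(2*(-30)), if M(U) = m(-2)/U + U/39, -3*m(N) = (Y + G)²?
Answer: 7744040/117 ≈ 66188.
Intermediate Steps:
m(N) = -64/3 (m(N) = -(3 + 5)²/3 = -⅓*8² = -⅓*64 = -64/3)
M(U) = -64/(3*U) + U/39
(M(9) - 1101)*(2*(-30)) = ((1/39)*(-832 + 9²)/9 - 1101)*(2*(-30)) = ((1/39)*(⅑)*(-832 + 81) - 1101)*(-60) = ((1/39)*(⅑)*(-751) - 1101)*(-60) = (-751/351 - 1101)*(-60) = -387202/351*(-60) = 7744040/117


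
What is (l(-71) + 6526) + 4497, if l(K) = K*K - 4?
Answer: 16060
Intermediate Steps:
l(K) = -4 + K² (l(K) = K² - 4 = -4 + K²)
(l(-71) + 6526) + 4497 = ((-4 + (-71)²) + 6526) + 4497 = ((-4 + 5041) + 6526) + 4497 = (5037 + 6526) + 4497 = 11563 + 4497 = 16060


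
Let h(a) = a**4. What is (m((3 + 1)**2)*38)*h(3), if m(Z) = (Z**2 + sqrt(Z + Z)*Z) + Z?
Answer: 837216 + 196992*sqrt(2) ≈ 1.1158e+6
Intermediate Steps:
m(Z) = Z + Z**2 + sqrt(2)*Z**(3/2) (m(Z) = (Z**2 + sqrt(2*Z)*Z) + Z = (Z**2 + (sqrt(2)*sqrt(Z))*Z) + Z = (Z**2 + sqrt(2)*Z**(3/2)) + Z = Z + Z**2 + sqrt(2)*Z**(3/2))
(m((3 + 1)**2)*38)*h(3) = (((3 + 1)**2 + ((3 + 1)**2)**2 + sqrt(2)*((3 + 1)**2)**(3/2))*38)*3**4 = ((4**2 + (4**2)**2 + sqrt(2)*(4**2)**(3/2))*38)*81 = ((16 + 16**2 + sqrt(2)*16**(3/2))*38)*81 = ((16 + 256 + sqrt(2)*64)*38)*81 = ((16 + 256 + 64*sqrt(2))*38)*81 = ((272 + 64*sqrt(2))*38)*81 = (10336 + 2432*sqrt(2))*81 = 837216 + 196992*sqrt(2)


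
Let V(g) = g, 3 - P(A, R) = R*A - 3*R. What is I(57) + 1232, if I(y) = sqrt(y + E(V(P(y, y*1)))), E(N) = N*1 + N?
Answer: 1232 + 3*I*sqrt(677) ≈ 1232.0 + 78.058*I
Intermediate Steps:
P(A, R) = 3 + 3*R - A*R (P(A, R) = 3 - (R*A - 3*R) = 3 - (A*R - 3*R) = 3 - (-3*R + A*R) = 3 + (3*R - A*R) = 3 + 3*R - A*R)
E(N) = 2*N (E(N) = N + N = 2*N)
I(y) = sqrt(6 - 2*y**2 + 7*y) (I(y) = sqrt(y + 2*(3 + 3*(y*1) - y*y*1)) = sqrt(y + 2*(3 + 3*y - y*y)) = sqrt(y + 2*(3 + 3*y - y**2)) = sqrt(y + 2*(3 - y**2 + 3*y)) = sqrt(y + (6 - 2*y**2 + 6*y)) = sqrt(6 - 2*y**2 + 7*y))
I(57) + 1232 = sqrt(6 - 2*57**2 + 7*57) + 1232 = sqrt(6 - 2*3249 + 399) + 1232 = sqrt(6 - 6498 + 399) + 1232 = sqrt(-6093) + 1232 = 3*I*sqrt(677) + 1232 = 1232 + 3*I*sqrt(677)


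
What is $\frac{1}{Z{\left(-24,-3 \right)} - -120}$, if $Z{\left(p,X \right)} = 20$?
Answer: $\frac{1}{140} \approx 0.0071429$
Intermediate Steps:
$\frac{1}{Z{\left(-24,-3 \right)} - -120} = \frac{1}{20 - -120} = \frac{1}{20 + \left(-1 + 121\right)} = \frac{1}{20 + 120} = \frac{1}{140}$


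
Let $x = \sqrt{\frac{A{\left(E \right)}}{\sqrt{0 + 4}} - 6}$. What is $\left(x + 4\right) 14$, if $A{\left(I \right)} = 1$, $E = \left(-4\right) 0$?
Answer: $56 + 7 i \sqrt{22} \approx 56.0 + 32.833 i$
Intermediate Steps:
$E = 0$
$x = \frac{i \sqrt{22}}{2}$ ($x = \sqrt{1 \frac{1}{\sqrt{0 + 4}} - 6} = \sqrt{1 \frac{1}{\sqrt{4}} - 6} = \sqrt{1 \cdot \frac{1}{2} - 6} = \sqrt{\frac{1}{2} - 6} = \sqrt{- \frac{11}{2}} = \frac{i \sqrt{22}}{2} \approx 2.3452 i$)
$\left(x + 4\right) 14 = \left(\frac{i \sqrt{22}}{2} + 4\right) 14 = \left(4 + \frac{i \sqrt{22}}{2}\right) 14 = 56 + 7 i \sqrt{22}$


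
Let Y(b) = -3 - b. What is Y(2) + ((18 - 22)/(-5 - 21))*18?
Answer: -29/13 ≈ -2.2308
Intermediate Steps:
Y(2) + ((18 - 22)/(-5 - 21))*18 = (-3 - 1*2) + ((18 - 22)/(-5 - 21))*18 = (-3 - 2) - 4/(-26)*18 = -5 - 4*(-1/26)*18 = -5 + (2/13)*18 = -5 + 36/13 = -29/13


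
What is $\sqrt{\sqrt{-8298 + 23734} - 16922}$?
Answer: $\sqrt{-16922 + 2 \sqrt{3859}} \approx 129.61 i$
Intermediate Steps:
$\sqrt{\sqrt{-8298 + 23734} - 16922} = \sqrt{\sqrt{15436} - 16922} = \sqrt{2 \sqrt{3859} - 16922} = \sqrt{-16922 + 2 \sqrt{3859}}$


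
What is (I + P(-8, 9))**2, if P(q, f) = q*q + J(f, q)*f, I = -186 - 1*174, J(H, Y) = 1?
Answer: 82369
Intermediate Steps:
I = -360 (I = -186 - 174 = -360)
P(q, f) = f + q**2 (P(q, f) = q*q + 1*f = q**2 + f = f + q**2)
(I + P(-8, 9))**2 = (-360 + (9 + (-8)**2))**2 = (-360 + (9 + 64))**2 = (-360 + 73)**2 = (-287)**2 = 82369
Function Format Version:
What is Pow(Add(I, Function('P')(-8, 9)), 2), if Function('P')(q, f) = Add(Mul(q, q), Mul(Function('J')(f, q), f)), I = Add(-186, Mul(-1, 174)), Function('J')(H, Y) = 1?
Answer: 82369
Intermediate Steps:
I = -360 (I = Add(-186, -174) = -360)
Function('P')(q, f) = Add(f, Pow(q, 2)) (Function('P')(q, f) = Add(Mul(q, q), Mul(1, f)) = Add(Pow(q, 2), f) = Add(f, Pow(q, 2)))
Pow(Add(I, Function('P')(-8, 9)), 2) = Pow(Add(-360, Add(9, Pow(-8, 2))), 2) = Pow(Add(-360, Add(9, 64)), 2) = Pow(Add(-360, 73), 2) = Pow(-287, 2) = 82369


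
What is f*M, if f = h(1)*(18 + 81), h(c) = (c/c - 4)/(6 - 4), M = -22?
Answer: 3267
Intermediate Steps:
h(c) = -3/2 (h(c) = (1 - 4)/2 = -3*1/2 = -3/2)
f = -297/2 (f = -3*(18 + 81)/2 = -3/2*99 = -297/2 ≈ -148.50)
f*M = -297/2*(-22) = 3267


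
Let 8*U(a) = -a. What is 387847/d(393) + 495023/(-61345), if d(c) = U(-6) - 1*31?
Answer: -95229794643/7422745 ≈ -12829.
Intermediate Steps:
U(a) = -a/8 (U(a) = (-a)/8 = -a/8)
d(c) = -121/4 (d(c) = -⅛*(-6) - 1*31 = ¾ - 31 = -121/4)
387847/d(393) + 495023/(-61345) = 387847/(-121/4) + 495023/(-61345) = 387847*(-4/121) + 495023*(-1/61345) = -1551388/121 - 495023/61345 = -95229794643/7422745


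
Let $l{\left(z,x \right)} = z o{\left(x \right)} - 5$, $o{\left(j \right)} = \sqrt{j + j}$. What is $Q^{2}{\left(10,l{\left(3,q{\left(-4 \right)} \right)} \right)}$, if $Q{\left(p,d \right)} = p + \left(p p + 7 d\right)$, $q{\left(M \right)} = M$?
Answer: $2097 + 6300 i \sqrt{2} \approx 2097.0 + 8909.5 i$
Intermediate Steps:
$o{\left(j \right)} = \sqrt{2} \sqrt{j}$ ($o{\left(j \right)} = \sqrt{2 j} = \sqrt{2} \sqrt{j}$)
$l{\left(z,x \right)} = -5 + z \sqrt{2} \sqrt{x}$ ($l{\left(z,x \right)} = z \sqrt{2} \sqrt{x} - 5 = -5 + z \sqrt{2} \sqrt{x}$)
$Q{\left(p,d \right)} = p + p^{2} + 7 d$ ($Q{\left(p,d \right)} = p + \left(p^{2} + 7 d\right) = p + p^{2} + 7 d$)
$Q^{2}{\left(10,l{\left(3,q{\left(-4 \right)} \right)} \right)} = \left(10 + 10^{2} + 7 \left(-5 + 3 \sqrt{2} \sqrt{-4}\right)\right)^{2} = \left(10 + 100 + 7 \left(-5 + 3 \sqrt{2} \cdot 2 i\right)\right)^{2} = \left(10 + 100 + 7 \left(-5 + 6 i \sqrt{2}\right)\right)^{2} = \left(10 + 100 - \left(35 - 42 i \sqrt{2}\right)\right)^{2} = \left(75 + 42 i \sqrt{2}\right)^{2}$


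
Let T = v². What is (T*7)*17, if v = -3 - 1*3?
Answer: 4284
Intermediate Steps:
v = -6 (v = -3 - 3 = -6)
T = 36 (T = (-6)² = 36)
(T*7)*17 = (36*7)*17 = 252*17 = 4284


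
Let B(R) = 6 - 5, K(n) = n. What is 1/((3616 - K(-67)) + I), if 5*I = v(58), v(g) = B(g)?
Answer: 5/18416 ≈ 0.00027150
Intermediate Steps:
B(R) = 1
v(g) = 1
I = 1/5 (I = (1/5)*1 = 1/5 ≈ 0.20000)
1/((3616 - K(-67)) + I) = 1/((3616 - 1*(-67)) + 1/5) = 1/((3616 + 67) + 1/5) = 1/(3683 + 1/5) = 1/(18416/5) = 5/18416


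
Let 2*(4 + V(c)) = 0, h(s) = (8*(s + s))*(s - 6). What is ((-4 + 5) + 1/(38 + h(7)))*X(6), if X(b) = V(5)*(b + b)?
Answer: -1208/25 ≈ -48.320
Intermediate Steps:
h(s) = 16*s*(-6 + s) (h(s) = (8*(2*s))*(-6 + s) = (16*s)*(-6 + s) = 16*s*(-6 + s))
V(c) = -4 (V(c) = -4 + (1/2)*0 = -4 + 0 = -4)
X(b) = -8*b (X(b) = -4*(b + b) = -8*b)
((-4 + 5) + 1/(38 + h(7)))*X(6) = ((-4 + 5) + 1/(38 + 16*7*(-6 + 7)))*(-8*6) = (1 + 1/(38 + 16*7*1))*(-48) = (1 + 1/(38 + 112))*(-48) = (1 + 1/150)*(-48) = (151/150)*(-48) = -1208/25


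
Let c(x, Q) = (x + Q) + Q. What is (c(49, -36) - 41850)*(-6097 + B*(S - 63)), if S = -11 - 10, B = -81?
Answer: -29604211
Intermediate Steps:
c(x, Q) = x + 2*Q (c(x, Q) = (Q + x) + Q = x + 2*Q)
S = -21
(c(49, -36) - 41850)*(-6097 + B*(S - 63)) = ((49 + 2*(-36)) - 41850)*(-6097 - 81*(-21 - 63)) = ((49 - 72) - 41850)*(-6097 - 81*(-84)) = (-23 - 41850)*(-6097 + 6804) = -41873*707 = -29604211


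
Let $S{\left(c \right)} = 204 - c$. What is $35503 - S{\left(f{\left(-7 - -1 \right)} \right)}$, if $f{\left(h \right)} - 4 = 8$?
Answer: $35311$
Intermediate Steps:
$f{\left(h \right)} = 12$ ($f{\left(h \right)} = 4 + 8 = 12$)
$35503 - S{\left(f{\left(-7 - -1 \right)} \right)} = 35503 - \left(204 - 12\right) = 35503 - 192 = 35311$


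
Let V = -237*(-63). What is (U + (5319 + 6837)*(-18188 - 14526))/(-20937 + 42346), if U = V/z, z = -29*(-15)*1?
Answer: -57662345703/3104305 ≈ -18575.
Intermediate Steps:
V = 14931
z = 435 (z = 435*1 = 435)
U = 4977/145 (U = 14931/435 = 14931*(1/435) = 4977/145 ≈ 34.324)
(U + (5319 + 6837)*(-18188 - 14526))/(-20937 + 42346) = (4977/145 + (5319 + 6837)*(-18188 - 14526))/(-20937 + 42346) = (4977/145 + 12156*(-32714))/21409 = (4977/145 - 397671384)*(1/21409) = -57662345703/145*1/21409 = -57662345703/3104305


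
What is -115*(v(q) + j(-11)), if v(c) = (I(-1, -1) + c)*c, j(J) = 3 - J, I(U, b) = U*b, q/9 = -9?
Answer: -746810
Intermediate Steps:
q = -81 (q = 9*(-9) = -81)
v(c) = c*(1 + c) (v(c) = (-1*(-1) + c)*c = (1 + c)*c = c*(1 + c))
-115*(v(q) + j(-11)) = -115*(-81*(1 - 81) + (3 - 1*(-11))) = -115*(-81*(-80) + (3 + 11)) = -115*(6480 + 14) = -115*6494 = -746810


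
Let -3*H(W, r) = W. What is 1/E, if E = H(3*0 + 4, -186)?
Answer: -¾ ≈ -0.75000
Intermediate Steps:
H(W, r) = -W/3
E = -4/3 (E = -(3*0 + 4)/3 = -(0 + 4)/3 = -⅓*4 = -4/3 ≈ -1.3333)
1/E = 1/(-4/3) = -¾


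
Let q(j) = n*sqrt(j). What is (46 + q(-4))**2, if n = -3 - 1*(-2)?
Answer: 2112 - 184*I ≈ 2112.0 - 184.0*I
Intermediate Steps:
n = -1 (n = -3 + 2 = -1)
q(j) = -sqrt(j)
(46 + q(-4))**2 = (46 - sqrt(-4))**2 = (46 - 2*I)**2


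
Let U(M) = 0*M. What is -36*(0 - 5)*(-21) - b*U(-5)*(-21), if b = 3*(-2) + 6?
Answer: -3780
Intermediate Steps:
U(M) = 0
b = 0 (b = -6 + 6 = 0)
-36*(0 - 5)*(-21) - b*U(-5)*(-21) = -36*(0 - 5)*(-21) - 0*0*(-21) = -36*(-5)*(-21) - 0*(-21) = 180*(-21) - 1*0 = -3780 + 0 = -3780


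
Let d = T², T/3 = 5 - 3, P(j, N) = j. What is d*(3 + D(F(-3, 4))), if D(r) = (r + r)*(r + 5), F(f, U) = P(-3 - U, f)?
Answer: 1116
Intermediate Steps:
F(f, U) = -3 - U
D(r) = 2*r*(5 + r) (D(r) = (2*r)*(5 + r) = 2*r*(5 + r))
T = 6 (T = 3*(5 - 3) = 3*2 = 6)
d = 36 (d = 6² = 36)
d*(3 + D(F(-3, 4))) = 36*(3 + 2*(-3 - 1*4)*(5 + (-3 - 1*4))) = 36*(3 + 2*(-3 - 4)*(5 + (-3 - 4))) = 36*(3 + 2*(-7)*(5 - 7)) = 36*(3 + 2*(-7)*(-2)) = 36*(3 + 28) = 36*31 = 1116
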